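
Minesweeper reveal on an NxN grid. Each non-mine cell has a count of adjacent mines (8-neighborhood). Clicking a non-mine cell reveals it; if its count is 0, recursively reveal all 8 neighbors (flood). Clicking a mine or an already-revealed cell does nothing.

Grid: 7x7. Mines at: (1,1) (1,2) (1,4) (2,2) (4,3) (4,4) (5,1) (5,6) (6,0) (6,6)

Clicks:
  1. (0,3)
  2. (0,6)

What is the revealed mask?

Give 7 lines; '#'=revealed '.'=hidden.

Click 1 (0,3) count=2: revealed 1 new [(0,3)] -> total=1
Click 2 (0,6) count=0: revealed 10 new [(0,5) (0,6) (1,5) (1,6) (2,5) (2,6) (3,5) (3,6) (4,5) (4,6)] -> total=11

Answer: ...#.##
.....##
.....##
.....##
.....##
.......
.......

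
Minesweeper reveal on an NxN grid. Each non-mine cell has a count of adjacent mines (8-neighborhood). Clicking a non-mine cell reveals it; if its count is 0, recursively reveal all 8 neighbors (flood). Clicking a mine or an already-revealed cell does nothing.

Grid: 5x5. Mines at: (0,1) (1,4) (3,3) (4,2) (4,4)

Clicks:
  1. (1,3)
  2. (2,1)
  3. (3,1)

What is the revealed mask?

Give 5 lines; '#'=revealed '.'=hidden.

Answer: .....
####.
###..
###..
##...

Derivation:
Click 1 (1,3) count=1: revealed 1 new [(1,3)] -> total=1
Click 2 (2,1) count=0: revealed 11 new [(1,0) (1,1) (1,2) (2,0) (2,1) (2,2) (3,0) (3,1) (3,2) (4,0) (4,1)] -> total=12
Click 3 (3,1) count=1: revealed 0 new [(none)] -> total=12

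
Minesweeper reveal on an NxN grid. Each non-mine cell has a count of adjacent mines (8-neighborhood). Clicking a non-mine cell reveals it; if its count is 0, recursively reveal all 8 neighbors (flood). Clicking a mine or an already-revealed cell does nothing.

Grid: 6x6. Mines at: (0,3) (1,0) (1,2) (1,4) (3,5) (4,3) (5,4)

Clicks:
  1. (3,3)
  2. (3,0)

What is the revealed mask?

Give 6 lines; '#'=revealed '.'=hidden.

Answer: ......
......
###...
####..
###...
###...

Derivation:
Click 1 (3,3) count=1: revealed 1 new [(3,3)] -> total=1
Click 2 (3,0) count=0: revealed 12 new [(2,0) (2,1) (2,2) (3,0) (3,1) (3,2) (4,0) (4,1) (4,2) (5,0) (5,1) (5,2)] -> total=13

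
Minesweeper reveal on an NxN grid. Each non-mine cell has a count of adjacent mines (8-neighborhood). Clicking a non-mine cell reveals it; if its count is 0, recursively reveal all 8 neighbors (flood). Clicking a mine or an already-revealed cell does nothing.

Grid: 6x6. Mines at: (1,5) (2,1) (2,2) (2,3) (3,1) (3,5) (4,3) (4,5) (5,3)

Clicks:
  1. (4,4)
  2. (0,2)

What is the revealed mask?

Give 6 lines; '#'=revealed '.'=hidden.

Click 1 (4,4) count=4: revealed 1 new [(4,4)] -> total=1
Click 2 (0,2) count=0: revealed 10 new [(0,0) (0,1) (0,2) (0,3) (0,4) (1,0) (1,1) (1,2) (1,3) (1,4)] -> total=11

Answer: #####.
#####.
......
......
....#.
......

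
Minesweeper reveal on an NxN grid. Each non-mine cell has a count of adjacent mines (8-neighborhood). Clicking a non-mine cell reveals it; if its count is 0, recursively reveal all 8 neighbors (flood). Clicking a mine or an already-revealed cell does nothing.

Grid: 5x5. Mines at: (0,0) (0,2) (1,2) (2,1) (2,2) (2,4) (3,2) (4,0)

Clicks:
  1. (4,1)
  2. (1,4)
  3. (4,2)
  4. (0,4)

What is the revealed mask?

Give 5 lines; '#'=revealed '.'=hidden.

Answer: ...##
...##
.....
.....
.##..

Derivation:
Click 1 (4,1) count=2: revealed 1 new [(4,1)] -> total=1
Click 2 (1,4) count=1: revealed 1 new [(1,4)] -> total=2
Click 3 (4,2) count=1: revealed 1 new [(4,2)] -> total=3
Click 4 (0,4) count=0: revealed 3 new [(0,3) (0,4) (1,3)] -> total=6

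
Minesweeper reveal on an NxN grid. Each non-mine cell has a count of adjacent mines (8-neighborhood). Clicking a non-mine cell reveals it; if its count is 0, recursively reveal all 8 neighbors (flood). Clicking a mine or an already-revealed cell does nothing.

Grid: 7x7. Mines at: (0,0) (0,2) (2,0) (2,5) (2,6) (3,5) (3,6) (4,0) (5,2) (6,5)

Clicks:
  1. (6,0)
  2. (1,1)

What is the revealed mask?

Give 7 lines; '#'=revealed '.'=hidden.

Answer: .......
.#.....
.......
.......
.......
##.....
##.....

Derivation:
Click 1 (6,0) count=0: revealed 4 new [(5,0) (5,1) (6,0) (6,1)] -> total=4
Click 2 (1,1) count=3: revealed 1 new [(1,1)] -> total=5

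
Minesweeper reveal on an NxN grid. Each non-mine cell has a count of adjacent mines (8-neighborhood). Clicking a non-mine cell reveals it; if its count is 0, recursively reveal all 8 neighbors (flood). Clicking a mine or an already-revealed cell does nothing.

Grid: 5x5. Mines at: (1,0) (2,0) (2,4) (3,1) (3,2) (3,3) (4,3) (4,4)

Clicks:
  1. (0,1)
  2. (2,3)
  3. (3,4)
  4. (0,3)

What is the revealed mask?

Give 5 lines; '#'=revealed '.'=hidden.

Answer: .####
.####
.###.
....#
.....

Derivation:
Click 1 (0,1) count=1: revealed 1 new [(0,1)] -> total=1
Click 2 (2,3) count=3: revealed 1 new [(2,3)] -> total=2
Click 3 (3,4) count=4: revealed 1 new [(3,4)] -> total=3
Click 4 (0,3) count=0: revealed 9 new [(0,2) (0,3) (0,4) (1,1) (1,2) (1,3) (1,4) (2,1) (2,2)] -> total=12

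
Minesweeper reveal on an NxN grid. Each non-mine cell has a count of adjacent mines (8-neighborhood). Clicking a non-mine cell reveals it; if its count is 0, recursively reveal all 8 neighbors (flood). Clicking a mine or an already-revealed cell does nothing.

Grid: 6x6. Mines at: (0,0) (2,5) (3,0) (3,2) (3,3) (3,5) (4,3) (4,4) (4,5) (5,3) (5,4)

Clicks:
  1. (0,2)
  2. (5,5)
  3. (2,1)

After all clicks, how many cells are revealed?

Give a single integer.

Click 1 (0,2) count=0: revealed 14 new [(0,1) (0,2) (0,3) (0,4) (0,5) (1,1) (1,2) (1,3) (1,4) (1,5) (2,1) (2,2) (2,3) (2,4)] -> total=14
Click 2 (5,5) count=3: revealed 1 new [(5,5)] -> total=15
Click 3 (2,1) count=2: revealed 0 new [(none)] -> total=15

Answer: 15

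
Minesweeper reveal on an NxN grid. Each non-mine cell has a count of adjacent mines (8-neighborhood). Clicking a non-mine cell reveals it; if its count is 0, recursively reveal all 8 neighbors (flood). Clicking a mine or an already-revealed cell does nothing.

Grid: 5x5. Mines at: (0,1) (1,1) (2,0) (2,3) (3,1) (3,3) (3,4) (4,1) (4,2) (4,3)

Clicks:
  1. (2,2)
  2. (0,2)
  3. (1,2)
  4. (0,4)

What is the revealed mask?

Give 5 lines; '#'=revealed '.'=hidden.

Click 1 (2,2) count=4: revealed 1 new [(2,2)] -> total=1
Click 2 (0,2) count=2: revealed 1 new [(0,2)] -> total=2
Click 3 (1,2) count=3: revealed 1 new [(1,2)] -> total=3
Click 4 (0,4) count=0: revealed 4 new [(0,3) (0,4) (1,3) (1,4)] -> total=7

Answer: ..###
..###
..#..
.....
.....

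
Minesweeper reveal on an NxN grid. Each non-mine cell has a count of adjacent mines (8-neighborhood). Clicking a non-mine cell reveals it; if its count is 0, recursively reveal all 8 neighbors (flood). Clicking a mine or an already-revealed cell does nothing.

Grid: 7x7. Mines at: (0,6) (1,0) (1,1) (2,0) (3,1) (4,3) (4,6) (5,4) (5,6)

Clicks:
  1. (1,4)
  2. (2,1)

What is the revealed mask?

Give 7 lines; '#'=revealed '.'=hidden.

Answer: ..####.
..#####
.######
..#####
.......
.......
.......

Derivation:
Click 1 (1,4) count=0: revealed 19 new [(0,2) (0,3) (0,4) (0,5) (1,2) (1,3) (1,4) (1,5) (1,6) (2,2) (2,3) (2,4) (2,5) (2,6) (3,2) (3,3) (3,4) (3,5) (3,6)] -> total=19
Click 2 (2,1) count=4: revealed 1 new [(2,1)] -> total=20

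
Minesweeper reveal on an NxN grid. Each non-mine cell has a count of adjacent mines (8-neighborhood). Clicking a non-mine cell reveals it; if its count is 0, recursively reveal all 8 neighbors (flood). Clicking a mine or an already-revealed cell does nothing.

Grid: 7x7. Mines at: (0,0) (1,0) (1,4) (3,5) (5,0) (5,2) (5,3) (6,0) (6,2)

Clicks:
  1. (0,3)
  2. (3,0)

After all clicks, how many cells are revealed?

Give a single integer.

Answer: 21

Derivation:
Click 1 (0,3) count=1: revealed 1 new [(0,3)] -> total=1
Click 2 (3,0) count=0: revealed 20 new [(0,1) (0,2) (1,1) (1,2) (1,3) (2,0) (2,1) (2,2) (2,3) (2,4) (3,0) (3,1) (3,2) (3,3) (3,4) (4,0) (4,1) (4,2) (4,3) (4,4)] -> total=21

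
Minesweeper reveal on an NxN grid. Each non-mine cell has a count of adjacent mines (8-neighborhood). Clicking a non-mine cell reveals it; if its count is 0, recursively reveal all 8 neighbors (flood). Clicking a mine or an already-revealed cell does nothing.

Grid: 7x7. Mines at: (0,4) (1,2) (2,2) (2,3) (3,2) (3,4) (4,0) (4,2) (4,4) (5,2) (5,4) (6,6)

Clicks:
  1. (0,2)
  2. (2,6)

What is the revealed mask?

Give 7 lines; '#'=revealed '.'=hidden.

Click 1 (0,2) count=1: revealed 1 new [(0,2)] -> total=1
Click 2 (2,6) count=0: revealed 12 new [(0,5) (0,6) (1,5) (1,6) (2,5) (2,6) (3,5) (3,6) (4,5) (4,6) (5,5) (5,6)] -> total=13

Answer: ..#..##
.....##
.....##
.....##
.....##
.....##
.......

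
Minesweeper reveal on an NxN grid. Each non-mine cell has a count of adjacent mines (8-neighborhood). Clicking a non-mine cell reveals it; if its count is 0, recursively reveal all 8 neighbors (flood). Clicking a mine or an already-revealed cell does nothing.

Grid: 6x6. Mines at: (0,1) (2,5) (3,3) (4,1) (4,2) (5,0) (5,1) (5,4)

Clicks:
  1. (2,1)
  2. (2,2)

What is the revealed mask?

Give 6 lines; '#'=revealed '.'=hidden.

Answer: ......
###...
###...
###...
......
......

Derivation:
Click 1 (2,1) count=0: revealed 9 new [(1,0) (1,1) (1,2) (2,0) (2,1) (2,2) (3,0) (3,1) (3,2)] -> total=9
Click 2 (2,2) count=1: revealed 0 new [(none)] -> total=9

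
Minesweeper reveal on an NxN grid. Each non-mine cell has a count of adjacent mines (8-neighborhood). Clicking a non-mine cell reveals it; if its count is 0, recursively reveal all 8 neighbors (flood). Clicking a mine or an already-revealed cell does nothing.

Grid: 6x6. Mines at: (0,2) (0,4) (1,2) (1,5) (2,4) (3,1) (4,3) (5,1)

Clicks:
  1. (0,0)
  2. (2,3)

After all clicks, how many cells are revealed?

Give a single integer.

Answer: 7

Derivation:
Click 1 (0,0) count=0: revealed 6 new [(0,0) (0,1) (1,0) (1,1) (2,0) (2,1)] -> total=6
Click 2 (2,3) count=2: revealed 1 new [(2,3)] -> total=7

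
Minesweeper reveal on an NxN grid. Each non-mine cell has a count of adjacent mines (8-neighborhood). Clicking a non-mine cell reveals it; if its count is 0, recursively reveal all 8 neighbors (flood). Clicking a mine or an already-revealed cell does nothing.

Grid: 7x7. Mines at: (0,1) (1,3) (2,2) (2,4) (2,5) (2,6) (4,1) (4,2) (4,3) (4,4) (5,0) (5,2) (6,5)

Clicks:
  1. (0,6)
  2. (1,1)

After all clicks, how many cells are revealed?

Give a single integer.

Answer: 7

Derivation:
Click 1 (0,6) count=0: revealed 6 new [(0,4) (0,5) (0,6) (1,4) (1,5) (1,6)] -> total=6
Click 2 (1,1) count=2: revealed 1 new [(1,1)] -> total=7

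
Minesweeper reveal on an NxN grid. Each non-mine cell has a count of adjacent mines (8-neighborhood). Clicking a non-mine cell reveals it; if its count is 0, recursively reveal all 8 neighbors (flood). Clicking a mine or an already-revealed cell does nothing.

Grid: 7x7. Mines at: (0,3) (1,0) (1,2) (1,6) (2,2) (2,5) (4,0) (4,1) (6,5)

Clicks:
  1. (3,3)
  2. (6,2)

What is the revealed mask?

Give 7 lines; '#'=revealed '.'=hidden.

Click 1 (3,3) count=1: revealed 1 new [(3,3)] -> total=1
Click 2 (6,2) count=0: revealed 21 new [(3,2) (3,4) (3,5) (3,6) (4,2) (4,3) (4,4) (4,5) (4,6) (5,0) (5,1) (5,2) (5,3) (5,4) (5,5) (5,6) (6,0) (6,1) (6,2) (6,3) (6,4)] -> total=22

Answer: .......
.......
.......
..#####
..#####
#######
#####..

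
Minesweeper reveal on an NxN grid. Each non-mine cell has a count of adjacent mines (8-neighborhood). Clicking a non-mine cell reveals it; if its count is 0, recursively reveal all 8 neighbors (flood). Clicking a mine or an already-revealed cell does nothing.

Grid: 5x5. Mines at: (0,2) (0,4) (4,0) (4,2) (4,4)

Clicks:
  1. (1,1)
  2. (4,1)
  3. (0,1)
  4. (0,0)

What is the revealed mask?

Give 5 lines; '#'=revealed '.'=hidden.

Answer: ##...
#####
#####
#####
.#...

Derivation:
Click 1 (1,1) count=1: revealed 1 new [(1,1)] -> total=1
Click 2 (4,1) count=2: revealed 1 new [(4,1)] -> total=2
Click 3 (0,1) count=1: revealed 1 new [(0,1)] -> total=3
Click 4 (0,0) count=0: revealed 15 new [(0,0) (1,0) (1,2) (1,3) (1,4) (2,0) (2,1) (2,2) (2,3) (2,4) (3,0) (3,1) (3,2) (3,3) (3,4)] -> total=18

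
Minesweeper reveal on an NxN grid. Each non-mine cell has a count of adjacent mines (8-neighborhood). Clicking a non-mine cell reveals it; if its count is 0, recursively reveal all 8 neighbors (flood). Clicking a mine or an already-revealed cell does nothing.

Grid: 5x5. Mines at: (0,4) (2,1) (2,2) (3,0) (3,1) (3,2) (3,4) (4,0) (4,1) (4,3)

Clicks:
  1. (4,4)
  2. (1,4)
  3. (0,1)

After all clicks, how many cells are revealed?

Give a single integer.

Answer: 10

Derivation:
Click 1 (4,4) count=2: revealed 1 new [(4,4)] -> total=1
Click 2 (1,4) count=1: revealed 1 new [(1,4)] -> total=2
Click 3 (0,1) count=0: revealed 8 new [(0,0) (0,1) (0,2) (0,3) (1,0) (1,1) (1,2) (1,3)] -> total=10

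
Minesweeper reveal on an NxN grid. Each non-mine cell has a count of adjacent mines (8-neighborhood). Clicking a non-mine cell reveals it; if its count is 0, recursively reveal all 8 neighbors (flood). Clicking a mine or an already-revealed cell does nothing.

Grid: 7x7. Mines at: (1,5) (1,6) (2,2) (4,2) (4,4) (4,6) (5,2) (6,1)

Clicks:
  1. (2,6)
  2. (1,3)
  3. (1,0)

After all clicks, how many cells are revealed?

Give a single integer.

Click 1 (2,6) count=2: revealed 1 new [(2,6)] -> total=1
Click 2 (1,3) count=1: revealed 1 new [(1,3)] -> total=2
Click 3 (1,0) count=0: revealed 17 new [(0,0) (0,1) (0,2) (0,3) (0,4) (1,0) (1,1) (1,2) (1,4) (2,0) (2,1) (3,0) (3,1) (4,0) (4,1) (5,0) (5,1)] -> total=19

Answer: 19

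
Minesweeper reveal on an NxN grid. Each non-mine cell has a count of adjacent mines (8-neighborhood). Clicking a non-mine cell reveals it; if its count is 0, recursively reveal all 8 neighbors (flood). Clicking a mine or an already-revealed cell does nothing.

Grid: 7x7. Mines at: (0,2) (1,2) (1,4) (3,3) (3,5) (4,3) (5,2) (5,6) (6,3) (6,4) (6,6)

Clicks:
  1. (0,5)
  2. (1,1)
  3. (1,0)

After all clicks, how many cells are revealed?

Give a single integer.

Answer: 18

Derivation:
Click 1 (0,5) count=1: revealed 1 new [(0,5)] -> total=1
Click 2 (1,1) count=2: revealed 1 new [(1,1)] -> total=2
Click 3 (1,0) count=0: revealed 16 new [(0,0) (0,1) (1,0) (2,0) (2,1) (2,2) (3,0) (3,1) (3,2) (4,0) (4,1) (4,2) (5,0) (5,1) (6,0) (6,1)] -> total=18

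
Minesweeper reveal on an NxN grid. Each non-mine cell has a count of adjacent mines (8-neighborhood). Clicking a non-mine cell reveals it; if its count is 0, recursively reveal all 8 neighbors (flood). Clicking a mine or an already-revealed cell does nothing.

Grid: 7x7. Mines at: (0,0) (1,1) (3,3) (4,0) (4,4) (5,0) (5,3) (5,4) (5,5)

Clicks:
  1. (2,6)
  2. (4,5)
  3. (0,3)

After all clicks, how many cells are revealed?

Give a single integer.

Click 1 (2,6) count=0: revealed 20 new [(0,2) (0,3) (0,4) (0,5) (0,6) (1,2) (1,3) (1,4) (1,5) (1,6) (2,2) (2,3) (2,4) (2,5) (2,6) (3,4) (3,5) (3,6) (4,5) (4,6)] -> total=20
Click 2 (4,5) count=3: revealed 0 new [(none)] -> total=20
Click 3 (0,3) count=0: revealed 0 new [(none)] -> total=20

Answer: 20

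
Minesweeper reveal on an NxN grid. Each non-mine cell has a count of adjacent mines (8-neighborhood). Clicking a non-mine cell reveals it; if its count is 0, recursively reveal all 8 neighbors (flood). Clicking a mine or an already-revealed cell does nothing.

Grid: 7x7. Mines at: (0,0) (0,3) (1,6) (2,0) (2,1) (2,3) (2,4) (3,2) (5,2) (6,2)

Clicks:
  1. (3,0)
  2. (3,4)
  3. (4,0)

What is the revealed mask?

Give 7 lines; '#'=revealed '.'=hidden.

Click 1 (3,0) count=2: revealed 1 new [(3,0)] -> total=1
Click 2 (3,4) count=2: revealed 1 new [(3,4)] -> total=2
Click 3 (4,0) count=0: revealed 7 new [(3,1) (4,0) (4,1) (5,0) (5,1) (6,0) (6,1)] -> total=9

Answer: .......
.......
.......
##..#..
##.....
##.....
##.....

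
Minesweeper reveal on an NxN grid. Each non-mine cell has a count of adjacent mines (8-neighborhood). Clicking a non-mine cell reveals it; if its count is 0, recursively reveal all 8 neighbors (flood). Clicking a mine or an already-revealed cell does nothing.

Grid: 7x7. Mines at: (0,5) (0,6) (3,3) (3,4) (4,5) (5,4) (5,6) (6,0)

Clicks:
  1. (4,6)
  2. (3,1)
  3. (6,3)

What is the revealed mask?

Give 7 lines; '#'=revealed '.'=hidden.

Click 1 (4,6) count=2: revealed 1 new [(4,6)] -> total=1
Click 2 (3,1) count=0: revealed 29 new [(0,0) (0,1) (0,2) (0,3) (0,4) (1,0) (1,1) (1,2) (1,3) (1,4) (2,0) (2,1) (2,2) (2,3) (2,4) (3,0) (3,1) (3,2) (4,0) (4,1) (4,2) (4,3) (5,0) (5,1) (5,2) (5,3) (6,1) (6,2) (6,3)] -> total=30
Click 3 (6,3) count=1: revealed 0 new [(none)] -> total=30

Answer: #####..
#####..
#####..
###....
####..#
####...
.###...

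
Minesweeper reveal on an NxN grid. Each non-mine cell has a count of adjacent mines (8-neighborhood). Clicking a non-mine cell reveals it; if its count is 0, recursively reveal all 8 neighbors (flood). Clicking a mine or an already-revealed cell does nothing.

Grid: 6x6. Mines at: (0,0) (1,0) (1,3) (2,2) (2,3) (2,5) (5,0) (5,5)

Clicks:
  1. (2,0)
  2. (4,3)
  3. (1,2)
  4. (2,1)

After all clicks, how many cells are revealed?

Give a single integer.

Answer: 15

Derivation:
Click 1 (2,0) count=1: revealed 1 new [(2,0)] -> total=1
Click 2 (4,3) count=0: revealed 12 new [(3,1) (3,2) (3,3) (3,4) (4,1) (4,2) (4,3) (4,4) (5,1) (5,2) (5,3) (5,4)] -> total=13
Click 3 (1,2) count=3: revealed 1 new [(1,2)] -> total=14
Click 4 (2,1) count=2: revealed 1 new [(2,1)] -> total=15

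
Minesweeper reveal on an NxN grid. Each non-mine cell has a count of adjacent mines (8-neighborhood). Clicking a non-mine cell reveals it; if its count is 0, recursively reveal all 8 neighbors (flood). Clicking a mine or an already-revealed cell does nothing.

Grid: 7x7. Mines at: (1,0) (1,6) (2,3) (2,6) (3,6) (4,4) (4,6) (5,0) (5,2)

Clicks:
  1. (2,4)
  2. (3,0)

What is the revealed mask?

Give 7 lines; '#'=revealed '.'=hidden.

Click 1 (2,4) count=1: revealed 1 new [(2,4)] -> total=1
Click 2 (3,0) count=0: revealed 9 new [(2,0) (2,1) (2,2) (3,0) (3,1) (3,2) (4,0) (4,1) (4,2)] -> total=10

Answer: .......
.......
###.#..
###....
###....
.......
.......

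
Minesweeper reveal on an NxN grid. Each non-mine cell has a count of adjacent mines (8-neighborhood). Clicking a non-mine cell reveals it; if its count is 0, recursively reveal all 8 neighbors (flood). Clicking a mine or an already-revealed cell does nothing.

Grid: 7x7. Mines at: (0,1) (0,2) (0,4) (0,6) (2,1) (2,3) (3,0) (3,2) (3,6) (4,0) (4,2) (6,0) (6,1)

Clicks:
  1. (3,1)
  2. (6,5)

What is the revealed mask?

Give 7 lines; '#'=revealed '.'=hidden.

Answer: .......
.......
.......
.#.###.
...####
..#####
..#####

Derivation:
Click 1 (3,1) count=5: revealed 1 new [(3,1)] -> total=1
Click 2 (6,5) count=0: revealed 17 new [(3,3) (3,4) (3,5) (4,3) (4,4) (4,5) (4,6) (5,2) (5,3) (5,4) (5,5) (5,6) (6,2) (6,3) (6,4) (6,5) (6,6)] -> total=18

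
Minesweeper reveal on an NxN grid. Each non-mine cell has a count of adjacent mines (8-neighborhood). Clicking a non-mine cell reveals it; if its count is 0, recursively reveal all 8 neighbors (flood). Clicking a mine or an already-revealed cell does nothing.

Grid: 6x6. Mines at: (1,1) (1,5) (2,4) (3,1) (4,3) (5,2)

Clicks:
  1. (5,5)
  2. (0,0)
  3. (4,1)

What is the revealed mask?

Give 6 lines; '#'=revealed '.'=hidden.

Click 1 (5,5) count=0: revealed 6 new [(3,4) (3,5) (4,4) (4,5) (5,4) (5,5)] -> total=6
Click 2 (0,0) count=1: revealed 1 new [(0,0)] -> total=7
Click 3 (4,1) count=2: revealed 1 new [(4,1)] -> total=8

Answer: #.....
......
......
....##
.#..##
....##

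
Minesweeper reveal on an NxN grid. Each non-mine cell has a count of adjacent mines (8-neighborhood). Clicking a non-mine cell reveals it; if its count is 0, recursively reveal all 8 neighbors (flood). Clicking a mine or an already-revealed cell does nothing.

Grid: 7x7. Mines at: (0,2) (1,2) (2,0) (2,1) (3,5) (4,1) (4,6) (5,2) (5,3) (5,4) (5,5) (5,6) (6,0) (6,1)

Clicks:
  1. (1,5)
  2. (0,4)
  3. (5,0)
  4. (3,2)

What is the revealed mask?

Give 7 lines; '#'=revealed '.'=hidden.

Answer: ...####
...####
...####
..#....
.......
#......
.......

Derivation:
Click 1 (1,5) count=0: revealed 12 new [(0,3) (0,4) (0,5) (0,6) (1,3) (1,4) (1,5) (1,6) (2,3) (2,4) (2,5) (2,6)] -> total=12
Click 2 (0,4) count=0: revealed 0 new [(none)] -> total=12
Click 3 (5,0) count=3: revealed 1 new [(5,0)] -> total=13
Click 4 (3,2) count=2: revealed 1 new [(3,2)] -> total=14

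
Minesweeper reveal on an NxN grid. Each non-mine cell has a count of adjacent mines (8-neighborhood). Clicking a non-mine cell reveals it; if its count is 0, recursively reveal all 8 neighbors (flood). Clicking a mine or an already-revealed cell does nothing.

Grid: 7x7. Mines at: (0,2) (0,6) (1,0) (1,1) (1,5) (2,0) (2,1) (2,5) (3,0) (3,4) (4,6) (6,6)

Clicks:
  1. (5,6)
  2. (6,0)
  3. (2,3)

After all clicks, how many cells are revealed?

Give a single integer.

Answer: 23

Derivation:
Click 1 (5,6) count=2: revealed 1 new [(5,6)] -> total=1
Click 2 (6,0) count=0: revealed 21 new [(3,1) (3,2) (3,3) (4,0) (4,1) (4,2) (4,3) (4,4) (4,5) (5,0) (5,1) (5,2) (5,3) (5,4) (5,5) (6,0) (6,1) (6,2) (6,3) (6,4) (6,5)] -> total=22
Click 3 (2,3) count=1: revealed 1 new [(2,3)] -> total=23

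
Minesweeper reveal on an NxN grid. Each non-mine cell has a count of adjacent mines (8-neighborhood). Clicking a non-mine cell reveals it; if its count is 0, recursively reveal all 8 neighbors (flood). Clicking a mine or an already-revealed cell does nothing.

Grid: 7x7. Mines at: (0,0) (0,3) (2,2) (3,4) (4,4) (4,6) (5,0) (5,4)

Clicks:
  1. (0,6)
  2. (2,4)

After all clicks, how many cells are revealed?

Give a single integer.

Answer: 11

Derivation:
Click 1 (0,6) count=0: revealed 11 new [(0,4) (0,5) (0,6) (1,4) (1,5) (1,6) (2,4) (2,5) (2,6) (3,5) (3,6)] -> total=11
Click 2 (2,4) count=1: revealed 0 new [(none)] -> total=11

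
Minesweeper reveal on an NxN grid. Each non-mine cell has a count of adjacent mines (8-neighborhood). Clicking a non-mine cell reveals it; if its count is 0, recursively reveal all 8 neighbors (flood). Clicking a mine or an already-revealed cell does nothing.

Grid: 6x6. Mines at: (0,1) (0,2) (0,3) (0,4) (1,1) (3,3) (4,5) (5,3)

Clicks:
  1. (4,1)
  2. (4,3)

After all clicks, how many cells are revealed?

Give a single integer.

Click 1 (4,1) count=0: revealed 12 new [(2,0) (2,1) (2,2) (3,0) (3,1) (3,2) (4,0) (4,1) (4,2) (5,0) (5,1) (5,2)] -> total=12
Click 2 (4,3) count=2: revealed 1 new [(4,3)] -> total=13

Answer: 13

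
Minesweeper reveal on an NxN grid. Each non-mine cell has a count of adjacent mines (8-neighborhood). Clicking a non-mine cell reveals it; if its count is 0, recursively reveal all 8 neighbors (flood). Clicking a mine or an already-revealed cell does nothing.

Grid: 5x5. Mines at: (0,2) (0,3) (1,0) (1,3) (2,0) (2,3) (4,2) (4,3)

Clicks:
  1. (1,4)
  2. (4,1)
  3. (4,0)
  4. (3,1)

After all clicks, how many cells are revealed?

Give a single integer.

Answer: 5

Derivation:
Click 1 (1,4) count=3: revealed 1 new [(1,4)] -> total=1
Click 2 (4,1) count=1: revealed 1 new [(4,1)] -> total=2
Click 3 (4,0) count=0: revealed 3 new [(3,0) (3,1) (4,0)] -> total=5
Click 4 (3,1) count=2: revealed 0 new [(none)] -> total=5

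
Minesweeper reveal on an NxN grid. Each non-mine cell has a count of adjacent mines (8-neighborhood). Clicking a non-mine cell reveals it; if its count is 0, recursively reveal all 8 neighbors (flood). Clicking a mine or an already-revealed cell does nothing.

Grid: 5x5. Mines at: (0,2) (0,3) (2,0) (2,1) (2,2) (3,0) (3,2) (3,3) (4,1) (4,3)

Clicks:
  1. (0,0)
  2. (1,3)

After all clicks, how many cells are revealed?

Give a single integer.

Click 1 (0,0) count=0: revealed 4 new [(0,0) (0,1) (1,0) (1,1)] -> total=4
Click 2 (1,3) count=3: revealed 1 new [(1,3)] -> total=5

Answer: 5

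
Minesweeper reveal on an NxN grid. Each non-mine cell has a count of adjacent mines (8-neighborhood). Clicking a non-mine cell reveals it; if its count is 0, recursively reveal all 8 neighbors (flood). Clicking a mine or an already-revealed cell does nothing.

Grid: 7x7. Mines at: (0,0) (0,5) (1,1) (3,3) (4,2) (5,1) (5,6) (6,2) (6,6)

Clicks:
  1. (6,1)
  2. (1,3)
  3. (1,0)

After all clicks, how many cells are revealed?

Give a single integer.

Answer: 11

Derivation:
Click 1 (6,1) count=2: revealed 1 new [(6,1)] -> total=1
Click 2 (1,3) count=0: revealed 9 new [(0,2) (0,3) (0,4) (1,2) (1,3) (1,4) (2,2) (2,3) (2,4)] -> total=10
Click 3 (1,0) count=2: revealed 1 new [(1,0)] -> total=11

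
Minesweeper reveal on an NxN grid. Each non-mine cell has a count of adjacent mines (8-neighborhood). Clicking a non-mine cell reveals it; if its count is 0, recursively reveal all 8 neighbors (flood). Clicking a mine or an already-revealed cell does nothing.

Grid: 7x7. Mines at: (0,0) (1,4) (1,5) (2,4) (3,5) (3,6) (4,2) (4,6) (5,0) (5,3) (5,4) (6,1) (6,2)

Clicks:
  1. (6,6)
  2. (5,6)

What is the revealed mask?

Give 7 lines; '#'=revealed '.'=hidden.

Answer: .......
.......
.......
.......
.......
.....##
.....##

Derivation:
Click 1 (6,6) count=0: revealed 4 new [(5,5) (5,6) (6,5) (6,6)] -> total=4
Click 2 (5,6) count=1: revealed 0 new [(none)] -> total=4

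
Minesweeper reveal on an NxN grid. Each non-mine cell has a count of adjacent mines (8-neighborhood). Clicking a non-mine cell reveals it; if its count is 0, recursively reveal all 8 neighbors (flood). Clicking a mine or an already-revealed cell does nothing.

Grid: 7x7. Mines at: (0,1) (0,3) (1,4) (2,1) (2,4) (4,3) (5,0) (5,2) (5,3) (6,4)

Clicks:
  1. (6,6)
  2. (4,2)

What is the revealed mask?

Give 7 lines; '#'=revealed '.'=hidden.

Answer: .....##
.....##
.....##
....###
..#.###
....###
.....##

Derivation:
Click 1 (6,6) count=0: revealed 17 new [(0,5) (0,6) (1,5) (1,6) (2,5) (2,6) (3,4) (3,5) (3,6) (4,4) (4,5) (4,6) (5,4) (5,5) (5,6) (6,5) (6,6)] -> total=17
Click 2 (4,2) count=3: revealed 1 new [(4,2)] -> total=18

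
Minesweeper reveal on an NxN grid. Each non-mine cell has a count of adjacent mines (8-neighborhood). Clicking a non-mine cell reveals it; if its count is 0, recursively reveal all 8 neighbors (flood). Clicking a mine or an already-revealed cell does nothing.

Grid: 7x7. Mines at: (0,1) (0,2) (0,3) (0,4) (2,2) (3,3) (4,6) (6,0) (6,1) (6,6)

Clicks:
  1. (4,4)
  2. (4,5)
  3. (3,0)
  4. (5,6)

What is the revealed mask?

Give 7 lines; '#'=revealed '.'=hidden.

Answer: .......
##.....
##.....
###....
###.##.
###...#
.......

Derivation:
Click 1 (4,4) count=1: revealed 1 new [(4,4)] -> total=1
Click 2 (4,5) count=1: revealed 1 new [(4,5)] -> total=2
Click 3 (3,0) count=0: revealed 13 new [(1,0) (1,1) (2,0) (2,1) (3,0) (3,1) (3,2) (4,0) (4,1) (4,2) (5,0) (5,1) (5,2)] -> total=15
Click 4 (5,6) count=2: revealed 1 new [(5,6)] -> total=16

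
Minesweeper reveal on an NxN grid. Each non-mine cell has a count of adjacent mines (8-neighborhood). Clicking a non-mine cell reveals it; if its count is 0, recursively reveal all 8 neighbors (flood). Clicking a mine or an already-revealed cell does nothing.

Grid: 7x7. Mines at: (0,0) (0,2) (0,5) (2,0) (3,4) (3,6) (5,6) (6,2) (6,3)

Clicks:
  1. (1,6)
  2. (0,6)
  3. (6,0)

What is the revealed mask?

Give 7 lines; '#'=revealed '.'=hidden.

Click 1 (1,6) count=1: revealed 1 new [(1,6)] -> total=1
Click 2 (0,6) count=1: revealed 1 new [(0,6)] -> total=2
Click 3 (6,0) count=0: revealed 20 new [(1,1) (1,2) (1,3) (2,1) (2,2) (2,3) (3,0) (3,1) (3,2) (3,3) (4,0) (4,1) (4,2) (4,3) (5,0) (5,1) (5,2) (5,3) (6,0) (6,1)] -> total=22

Answer: ......#
.###..#
.###...
####...
####...
####...
##.....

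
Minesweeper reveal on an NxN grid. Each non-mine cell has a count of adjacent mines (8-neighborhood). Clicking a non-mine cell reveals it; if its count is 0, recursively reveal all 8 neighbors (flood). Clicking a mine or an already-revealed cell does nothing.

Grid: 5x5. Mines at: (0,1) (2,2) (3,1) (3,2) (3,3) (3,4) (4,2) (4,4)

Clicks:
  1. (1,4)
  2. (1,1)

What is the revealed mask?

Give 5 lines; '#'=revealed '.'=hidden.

Answer: ..###
.####
...##
.....
.....

Derivation:
Click 1 (1,4) count=0: revealed 8 new [(0,2) (0,3) (0,4) (1,2) (1,3) (1,4) (2,3) (2,4)] -> total=8
Click 2 (1,1) count=2: revealed 1 new [(1,1)] -> total=9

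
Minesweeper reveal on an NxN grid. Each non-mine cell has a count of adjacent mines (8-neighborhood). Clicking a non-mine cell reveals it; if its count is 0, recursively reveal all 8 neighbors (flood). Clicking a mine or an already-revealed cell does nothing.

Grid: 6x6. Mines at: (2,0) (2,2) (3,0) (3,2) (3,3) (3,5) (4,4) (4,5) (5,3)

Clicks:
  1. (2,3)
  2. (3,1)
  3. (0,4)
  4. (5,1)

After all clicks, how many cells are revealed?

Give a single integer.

Answer: 22

Derivation:
Click 1 (2,3) count=3: revealed 1 new [(2,3)] -> total=1
Click 2 (3,1) count=4: revealed 1 new [(3,1)] -> total=2
Click 3 (0,4) count=0: revealed 14 new [(0,0) (0,1) (0,2) (0,3) (0,4) (0,5) (1,0) (1,1) (1,2) (1,3) (1,4) (1,5) (2,4) (2,5)] -> total=16
Click 4 (5,1) count=0: revealed 6 new [(4,0) (4,1) (4,2) (5,0) (5,1) (5,2)] -> total=22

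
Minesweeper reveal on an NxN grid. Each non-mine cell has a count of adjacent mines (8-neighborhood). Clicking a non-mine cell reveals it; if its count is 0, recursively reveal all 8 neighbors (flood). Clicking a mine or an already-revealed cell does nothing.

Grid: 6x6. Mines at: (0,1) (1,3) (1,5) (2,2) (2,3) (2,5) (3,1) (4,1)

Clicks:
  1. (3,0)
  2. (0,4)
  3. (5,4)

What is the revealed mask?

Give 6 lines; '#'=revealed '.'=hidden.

Click 1 (3,0) count=2: revealed 1 new [(3,0)] -> total=1
Click 2 (0,4) count=2: revealed 1 new [(0,4)] -> total=2
Click 3 (5,4) count=0: revealed 12 new [(3,2) (3,3) (3,4) (3,5) (4,2) (4,3) (4,4) (4,5) (5,2) (5,3) (5,4) (5,5)] -> total=14

Answer: ....#.
......
......
#.####
..####
..####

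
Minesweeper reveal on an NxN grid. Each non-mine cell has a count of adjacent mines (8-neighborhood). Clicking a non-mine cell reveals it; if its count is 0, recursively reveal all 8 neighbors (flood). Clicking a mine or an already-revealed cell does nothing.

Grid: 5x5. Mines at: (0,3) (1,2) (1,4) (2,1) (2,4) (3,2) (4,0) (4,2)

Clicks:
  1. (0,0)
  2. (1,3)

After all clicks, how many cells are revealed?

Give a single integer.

Click 1 (0,0) count=0: revealed 4 new [(0,0) (0,1) (1,0) (1,1)] -> total=4
Click 2 (1,3) count=4: revealed 1 new [(1,3)] -> total=5

Answer: 5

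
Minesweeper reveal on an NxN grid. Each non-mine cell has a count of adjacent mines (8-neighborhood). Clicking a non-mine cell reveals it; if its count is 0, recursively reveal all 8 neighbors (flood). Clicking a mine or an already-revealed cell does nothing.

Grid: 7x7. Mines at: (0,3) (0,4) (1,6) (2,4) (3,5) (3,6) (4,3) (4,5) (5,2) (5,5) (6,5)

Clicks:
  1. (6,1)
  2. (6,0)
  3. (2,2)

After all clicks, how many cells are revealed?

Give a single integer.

Click 1 (6,1) count=1: revealed 1 new [(6,1)] -> total=1
Click 2 (6,0) count=0: revealed 21 new [(0,0) (0,1) (0,2) (1,0) (1,1) (1,2) (1,3) (2,0) (2,1) (2,2) (2,3) (3,0) (3,1) (3,2) (3,3) (4,0) (4,1) (4,2) (5,0) (5,1) (6,0)] -> total=22
Click 3 (2,2) count=0: revealed 0 new [(none)] -> total=22

Answer: 22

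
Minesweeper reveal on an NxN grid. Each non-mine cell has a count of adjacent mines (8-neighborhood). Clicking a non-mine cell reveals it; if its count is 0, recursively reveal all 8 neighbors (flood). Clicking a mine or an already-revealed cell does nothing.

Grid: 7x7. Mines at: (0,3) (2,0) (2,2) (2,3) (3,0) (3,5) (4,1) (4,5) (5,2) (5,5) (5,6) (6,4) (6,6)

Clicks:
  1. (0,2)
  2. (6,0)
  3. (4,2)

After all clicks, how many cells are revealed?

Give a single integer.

Click 1 (0,2) count=1: revealed 1 new [(0,2)] -> total=1
Click 2 (6,0) count=0: revealed 4 new [(5,0) (5,1) (6,0) (6,1)] -> total=5
Click 3 (4,2) count=2: revealed 1 new [(4,2)] -> total=6

Answer: 6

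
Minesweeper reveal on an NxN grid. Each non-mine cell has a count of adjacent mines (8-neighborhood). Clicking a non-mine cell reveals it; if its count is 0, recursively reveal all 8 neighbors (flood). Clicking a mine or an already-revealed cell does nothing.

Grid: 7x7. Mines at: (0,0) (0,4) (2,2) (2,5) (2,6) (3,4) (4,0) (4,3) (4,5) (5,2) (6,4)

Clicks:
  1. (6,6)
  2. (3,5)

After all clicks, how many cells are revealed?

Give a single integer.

Click 1 (6,6) count=0: revealed 4 new [(5,5) (5,6) (6,5) (6,6)] -> total=4
Click 2 (3,5) count=4: revealed 1 new [(3,5)] -> total=5

Answer: 5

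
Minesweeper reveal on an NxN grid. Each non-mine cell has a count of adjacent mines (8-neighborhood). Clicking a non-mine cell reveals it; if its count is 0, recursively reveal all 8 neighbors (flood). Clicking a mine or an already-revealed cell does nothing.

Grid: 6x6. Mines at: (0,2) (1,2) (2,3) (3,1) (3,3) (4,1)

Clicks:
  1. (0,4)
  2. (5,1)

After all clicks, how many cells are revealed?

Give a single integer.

Click 1 (0,4) count=0: revealed 18 new [(0,3) (0,4) (0,5) (1,3) (1,4) (1,5) (2,4) (2,5) (3,4) (3,5) (4,2) (4,3) (4,4) (4,5) (5,2) (5,3) (5,4) (5,5)] -> total=18
Click 2 (5,1) count=1: revealed 1 new [(5,1)] -> total=19

Answer: 19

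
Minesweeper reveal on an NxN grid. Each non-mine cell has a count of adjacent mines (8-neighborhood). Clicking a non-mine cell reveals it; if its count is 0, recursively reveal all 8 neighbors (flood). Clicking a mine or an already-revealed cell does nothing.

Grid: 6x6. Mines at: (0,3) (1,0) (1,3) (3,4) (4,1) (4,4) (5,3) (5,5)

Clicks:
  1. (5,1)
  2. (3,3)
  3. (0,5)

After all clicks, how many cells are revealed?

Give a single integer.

Click 1 (5,1) count=1: revealed 1 new [(5,1)] -> total=1
Click 2 (3,3) count=2: revealed 1 new [(3,3)] -> total=2
Click 3 (0,5) count=0: revealed 6 new [(0,4) (0,5) (1,4) (1,5) (2,4) (2,5)] -> total=8

Answer: 8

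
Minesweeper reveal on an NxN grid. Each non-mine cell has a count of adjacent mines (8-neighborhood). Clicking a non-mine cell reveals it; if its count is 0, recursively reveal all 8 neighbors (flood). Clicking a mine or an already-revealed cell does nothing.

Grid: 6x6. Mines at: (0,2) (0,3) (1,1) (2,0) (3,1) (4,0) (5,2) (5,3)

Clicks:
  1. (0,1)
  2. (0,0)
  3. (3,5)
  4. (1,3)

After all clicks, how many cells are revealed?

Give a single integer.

Answer: 22

Derivation:
Click 1 (0,1) count=2: revealed 1 new [(0,1)] -> total=1
Click 2 (0,0) count=1: revealed 1 new [(0,0)] -> total=2
Click 3 (3,5) count=0: revealed 20 new [(0,4) (0,5) (1,2) (1,3) (1,4) (1,5) (2,2) (2,3) (2,4) (2,5) (3,2) (3,3) (3,4) (3,5) (4,2) (4,3) (4,4) (4,5) (5,4) (5,5)] -> total=22
Click 4 (1,3) count=2: revealed 0 new [(none)] -> total=22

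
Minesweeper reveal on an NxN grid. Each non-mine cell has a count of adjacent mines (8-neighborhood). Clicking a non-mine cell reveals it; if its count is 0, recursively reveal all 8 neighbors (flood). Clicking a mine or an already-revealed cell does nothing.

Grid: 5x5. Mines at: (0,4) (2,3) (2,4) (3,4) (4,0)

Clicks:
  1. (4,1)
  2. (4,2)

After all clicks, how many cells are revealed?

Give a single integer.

Click 1 (4,1) count=1: revealed 1 new [(4,1)] -> total=1
Click 2 (4,2) count=0: revealed 5 new [(3,1) (3,2) (3,3) (4,2) (4,3)] -> total=6

Answer: 6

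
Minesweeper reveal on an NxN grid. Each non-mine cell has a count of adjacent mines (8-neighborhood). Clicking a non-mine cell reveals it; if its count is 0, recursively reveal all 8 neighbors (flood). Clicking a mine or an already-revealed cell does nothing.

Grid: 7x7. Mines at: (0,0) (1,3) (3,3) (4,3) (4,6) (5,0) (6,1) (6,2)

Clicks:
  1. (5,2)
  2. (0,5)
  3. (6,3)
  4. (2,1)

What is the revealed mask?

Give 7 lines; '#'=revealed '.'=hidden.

Click 1 (5,2) count=3: revealed 1 new [(5,2)] -> total=1
Click 2 (0,5) count=0: revealed 12 new [(0,4) (0,5) (0,6) (1,4) (1,5) (1,6) (2,4) (2,5) (2,6) (3,4) (3,5) (3,6)] -> total=13
Click 3 (6,3) count=1: revealed 1 new [(6,3)] -> total=14
Click 4 (2,1) count=0: revealed 12 new [(1,0) (1,1) (1,2) (2,0) (2,1) (2,2) (3,0) (3,1) (3,2) (4,0) (4,1) (4,2)] -> total=26

Answer: ....###
###.###
###.###
###.###
###....
..#....
...#...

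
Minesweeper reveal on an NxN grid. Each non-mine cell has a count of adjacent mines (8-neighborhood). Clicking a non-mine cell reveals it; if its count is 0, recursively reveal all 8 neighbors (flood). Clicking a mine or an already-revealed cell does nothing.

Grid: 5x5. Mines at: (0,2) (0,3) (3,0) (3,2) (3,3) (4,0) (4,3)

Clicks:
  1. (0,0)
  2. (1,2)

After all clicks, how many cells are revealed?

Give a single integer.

Click 1 (0,0) count=0: revealed 6 new [(0,0) (0,1) (1,0) (1,1) (2,0) (2,1)] -> total=6
Click 2 (1,2) count=2: revealed 1 new [(1,2)] -> total=7

Answer: 7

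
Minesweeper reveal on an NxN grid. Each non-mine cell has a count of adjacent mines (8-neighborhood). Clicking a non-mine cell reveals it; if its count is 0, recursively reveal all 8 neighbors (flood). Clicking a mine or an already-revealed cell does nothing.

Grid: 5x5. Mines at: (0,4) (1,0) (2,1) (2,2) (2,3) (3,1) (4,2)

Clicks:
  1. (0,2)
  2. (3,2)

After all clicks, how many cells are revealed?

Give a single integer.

Click 1 (0,2) count=0: revealed 6 new [(0,1) (0,2) (0,3) (1,1) (1,2) (1,3)] -> total=6
Click 2 (3,2) count=5: revealed 1 new [(3,2)] -> total=7

Answer: 7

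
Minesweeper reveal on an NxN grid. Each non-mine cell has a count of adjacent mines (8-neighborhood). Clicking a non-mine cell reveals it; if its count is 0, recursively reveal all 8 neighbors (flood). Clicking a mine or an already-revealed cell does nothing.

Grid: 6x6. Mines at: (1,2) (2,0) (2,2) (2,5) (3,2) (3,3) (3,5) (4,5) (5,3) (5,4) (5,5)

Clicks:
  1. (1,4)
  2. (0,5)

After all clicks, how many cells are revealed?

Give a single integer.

Click 1 (1,4) count=1: revealed 1 new [(1,4)] -> total=1
Click 2 (0,5) count=0: revealed 5 new [(0,3) (0,4) (0,5) (1,3) (1,5)] -> total=6

Answer: 6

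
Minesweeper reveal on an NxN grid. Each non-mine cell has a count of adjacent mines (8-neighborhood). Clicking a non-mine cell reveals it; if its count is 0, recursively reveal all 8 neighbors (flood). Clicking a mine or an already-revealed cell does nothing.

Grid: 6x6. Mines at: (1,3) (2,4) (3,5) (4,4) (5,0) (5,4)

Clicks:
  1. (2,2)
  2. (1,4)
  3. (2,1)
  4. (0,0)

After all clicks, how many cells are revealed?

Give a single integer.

Click 1 (2,2) count=1: revealed 1 new [(2,2)] -> total=1
Click 2 (1,4) count=2: revealed 1 new [(1,4)] -> total=2
Click 3 (2,1) count=0: revealed 20 new [(0,0) (0,1) (0,2) (1,0) (1,1) (1,2) (2,0) (2,1) (2,3) (3,0) (3,1) (3,2) (3,3) (4,0) (4,1) (4,2) (4,3) (5,1) (5,2) (5,3)] -> total=22
Click 4 (0,0) count=0: revealed 0 new [(none)] -> total=22

Answer: 22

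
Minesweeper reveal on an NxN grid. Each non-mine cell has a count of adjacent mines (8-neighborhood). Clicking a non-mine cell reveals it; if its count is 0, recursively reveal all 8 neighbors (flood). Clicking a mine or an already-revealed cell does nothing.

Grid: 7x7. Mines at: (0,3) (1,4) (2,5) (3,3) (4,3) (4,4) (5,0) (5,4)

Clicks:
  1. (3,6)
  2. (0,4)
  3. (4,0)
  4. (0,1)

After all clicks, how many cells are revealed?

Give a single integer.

Answer: 17

Derivation:
Click 1 (3,6) count=1: revealed 1 new [(3,6)] -> total=1
Click 2 (0,4) count=2: revealed 1 new [(0,4)] -> total=2
Click 3 (4,0) count=1: revealed 1 new [(4,0)] -> total=3
Click 4 (0,1) count=0: revealed 14 new [(0,0) (0,1) (0,2) (1,0) (1,1) (1,2) (2,0) (2,1) (2,2) (3,0) (3,1) (3,2) (4,1) (4,2)] -> total=17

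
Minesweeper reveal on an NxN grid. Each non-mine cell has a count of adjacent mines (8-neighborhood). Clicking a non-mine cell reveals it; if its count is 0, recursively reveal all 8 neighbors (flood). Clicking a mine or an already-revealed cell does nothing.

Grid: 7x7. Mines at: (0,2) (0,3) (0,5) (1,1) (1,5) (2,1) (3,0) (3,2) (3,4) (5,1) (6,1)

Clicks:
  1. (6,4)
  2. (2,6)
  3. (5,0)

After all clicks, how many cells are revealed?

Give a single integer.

Answer: 20

Derivation:
Click 1 (6,4) count=0: revealed 19 new [(2,5) (2,6) (3,5) (3,6) (4,2) (4,3) (4,4) (4,5) (4,6) (5,2) (5,3) (5,4) (5,5) (5,6) (6,2) (6,3) (6,4) (6,5) (6,6)] -> total=19
Click 2 (2,6) count=1: revealed 0 new [(none)] -> total=19
Click 3 (5,0) count=2: revealed 1 new [(5,0)] -> total=20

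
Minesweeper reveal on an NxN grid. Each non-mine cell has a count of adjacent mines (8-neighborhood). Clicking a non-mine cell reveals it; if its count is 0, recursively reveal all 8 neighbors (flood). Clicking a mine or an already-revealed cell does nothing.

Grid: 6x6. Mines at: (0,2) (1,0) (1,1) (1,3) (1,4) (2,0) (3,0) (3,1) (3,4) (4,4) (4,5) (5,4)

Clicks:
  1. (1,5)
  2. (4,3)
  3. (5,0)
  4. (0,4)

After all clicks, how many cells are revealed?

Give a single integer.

Answer: 10

Derivation:
Click 1 (1,5) count=1: revealed 1 new [(1,5)] -> total=1
Click 2 (4,3) count=3: revealed 1 new [(4,3)] -> total=2
Click 3 (5,0) count=0: revealed 7 new [(4,0) (4,1) (4,2) (5,0) (5,1) (5,2) (5,3)] -> total=9
Click 4 (0,4) count=2: revealed 1 new [(0,4)] -> total=10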